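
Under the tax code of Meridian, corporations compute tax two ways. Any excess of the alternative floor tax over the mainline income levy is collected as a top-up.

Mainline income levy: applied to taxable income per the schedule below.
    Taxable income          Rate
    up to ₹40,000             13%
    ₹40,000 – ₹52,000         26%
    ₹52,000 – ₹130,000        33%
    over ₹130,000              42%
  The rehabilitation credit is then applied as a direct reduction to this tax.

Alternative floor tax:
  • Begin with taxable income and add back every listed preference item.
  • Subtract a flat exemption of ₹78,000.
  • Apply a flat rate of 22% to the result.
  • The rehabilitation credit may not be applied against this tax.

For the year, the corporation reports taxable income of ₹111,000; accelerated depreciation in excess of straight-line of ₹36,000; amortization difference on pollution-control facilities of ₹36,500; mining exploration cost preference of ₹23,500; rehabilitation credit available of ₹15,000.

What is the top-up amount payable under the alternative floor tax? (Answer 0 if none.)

₹15,590

Alternative floor tax:
  Adjusted income: ₹111,000 + ₹36,000 + ₹36,500 + ₹23,500 = ₹207,000
  Less exemption ₹78,000 → base ₹129,000
  ₹129,000 × 22% = ₹28,380

Mainline income levy:
  ₹40,000 × 13% = ₹5,200
  ₹12,000 × 26% = ₹3,120
  ₹59,000 × 33% = ₹19,470
  → ₹27,790
  Less rehabilitation credit ₹15,000 → ₹12,790

Excess of alternative floor tax over mainline income levy: ₹28,380 − ₹12,790 = ₹15,590.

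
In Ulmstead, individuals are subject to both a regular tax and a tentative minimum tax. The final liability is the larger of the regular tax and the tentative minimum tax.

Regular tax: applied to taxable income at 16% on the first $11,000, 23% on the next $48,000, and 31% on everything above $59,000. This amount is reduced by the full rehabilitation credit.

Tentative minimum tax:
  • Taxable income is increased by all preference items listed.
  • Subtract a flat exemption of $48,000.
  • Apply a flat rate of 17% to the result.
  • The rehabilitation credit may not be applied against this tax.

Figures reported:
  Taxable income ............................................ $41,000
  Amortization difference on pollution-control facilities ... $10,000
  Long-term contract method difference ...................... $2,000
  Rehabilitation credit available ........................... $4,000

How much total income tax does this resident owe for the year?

Regular tax:
  $11,000 × 16% = $1,760
  $30,000 × 23% = $6,900
  → $8,660
  Less rehabilitation credit $4,000 → $4,660

Tentative minimum tax:
  Adjusted income: $41,000 + $10,000 + $2,000 = $53,000
  Less exemption $48,000 → base $5,000
  $5,000 × 17% = $850

$4,660 > $850, so the regular tax governs.

$4,660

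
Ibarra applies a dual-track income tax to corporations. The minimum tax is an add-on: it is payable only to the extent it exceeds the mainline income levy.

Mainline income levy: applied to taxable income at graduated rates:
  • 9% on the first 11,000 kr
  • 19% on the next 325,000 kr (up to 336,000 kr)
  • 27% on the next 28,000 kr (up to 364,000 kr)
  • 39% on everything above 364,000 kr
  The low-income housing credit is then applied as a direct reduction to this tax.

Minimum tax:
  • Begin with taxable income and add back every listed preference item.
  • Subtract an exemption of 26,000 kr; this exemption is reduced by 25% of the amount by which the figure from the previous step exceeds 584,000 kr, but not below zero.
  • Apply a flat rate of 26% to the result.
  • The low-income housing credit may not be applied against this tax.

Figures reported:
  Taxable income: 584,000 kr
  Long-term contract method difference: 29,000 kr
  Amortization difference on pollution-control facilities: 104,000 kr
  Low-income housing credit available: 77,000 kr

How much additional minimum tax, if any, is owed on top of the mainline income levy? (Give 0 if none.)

Minimum tax:
  Adjusted income: 584,000 kr + 29,000 kr + 104,000 kr = 717,000 kr
  Exemption: 25% × (717,000 kr − 584,000 kr) = 33,250 kr ≥ 26,000 kr, so the exemption is fully phased out
  Base: 717,000 kr − 0 kr = 717,000 kr
  717,000 kr × 26% = 186,420 kr

Mainline income levy:
  11,000 kr × 9% = 990 kr
  325,000 kr × 19% = 61,750 kr
  28,000 kr × 27% = 7,560 kr
  220,000 kr × 39% = 85,800 kr
  → 156,100 kr
  Less low-income housing credit 77,000 kr → 79,100 kr

Excess of minimum tax over mainline income levy: 186,420 kr − 79,100 kr = 107,320 kr.

107,320 kr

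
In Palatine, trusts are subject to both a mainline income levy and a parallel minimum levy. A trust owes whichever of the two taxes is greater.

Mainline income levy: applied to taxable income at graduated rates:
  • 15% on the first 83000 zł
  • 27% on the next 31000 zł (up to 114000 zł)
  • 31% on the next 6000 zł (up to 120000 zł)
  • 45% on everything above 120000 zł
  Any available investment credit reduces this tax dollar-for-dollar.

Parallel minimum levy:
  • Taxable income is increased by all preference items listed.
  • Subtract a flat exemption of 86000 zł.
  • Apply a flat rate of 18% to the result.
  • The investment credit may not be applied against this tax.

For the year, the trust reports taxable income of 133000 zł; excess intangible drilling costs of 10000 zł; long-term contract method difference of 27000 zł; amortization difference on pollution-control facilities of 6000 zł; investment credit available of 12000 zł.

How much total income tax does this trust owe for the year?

16530 zł

Parallel minimum levy:
  Adjusted income: 133000 zł + 10000 zł + 27000 zł + 6000 zł = 176000 zł
  Less exemption 86000 zł → base 90000 zł
  90000 zł × 18% = 16200 zł

Mainline income levy:
  83000 zł × 15% = 12450 zł
  31000 zł × 27% = 8370 zł
  6000 zł × 31% = 1860 zł
  13000 zł × 45% = 5850 zł
  → 28530 zł
  Less investment credit 12000 zł → 16530 zł

16530 zł > 16200 zł, so the mainline income levy governs.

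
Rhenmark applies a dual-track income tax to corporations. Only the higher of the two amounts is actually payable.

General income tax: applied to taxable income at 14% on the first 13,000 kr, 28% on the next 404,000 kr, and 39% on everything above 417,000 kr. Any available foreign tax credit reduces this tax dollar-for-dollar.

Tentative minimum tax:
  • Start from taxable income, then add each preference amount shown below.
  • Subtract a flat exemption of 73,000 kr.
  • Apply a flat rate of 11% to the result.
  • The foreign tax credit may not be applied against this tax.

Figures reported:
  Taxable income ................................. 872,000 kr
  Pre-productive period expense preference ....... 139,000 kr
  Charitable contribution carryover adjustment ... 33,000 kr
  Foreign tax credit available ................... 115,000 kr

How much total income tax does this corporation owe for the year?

Tentative minimum tax:
  Adjusted income: 872,000 kr + 139,000 kr + 33,000 kr = 1,044,000 kr
  Less exemption 73,000 kr → base 971,000 kr
  971,000 kr × 11% = 106,810 kr

General income tax:
  13,000 kr × 14% = 1,820 kr
  404,000 kr × 28% = 113,120 kr
  455,000 kr × 39% = 177,450 kr
  → 292,390 kr
  Less foreign tax credit 115,000 kr → 177,390 kr

177,390 kr > 106,810 kr, so the general income tax governs.

177,390 kr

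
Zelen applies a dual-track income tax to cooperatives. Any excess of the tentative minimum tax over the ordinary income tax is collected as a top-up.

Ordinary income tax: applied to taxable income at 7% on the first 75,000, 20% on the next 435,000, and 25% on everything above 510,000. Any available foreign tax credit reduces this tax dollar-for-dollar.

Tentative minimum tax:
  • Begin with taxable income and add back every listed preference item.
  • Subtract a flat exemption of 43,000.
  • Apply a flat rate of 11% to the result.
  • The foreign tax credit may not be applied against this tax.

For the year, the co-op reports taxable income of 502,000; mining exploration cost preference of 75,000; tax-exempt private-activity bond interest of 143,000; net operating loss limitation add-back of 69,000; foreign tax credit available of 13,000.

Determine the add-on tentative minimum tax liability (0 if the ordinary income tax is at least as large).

Ordinary income tax:
  75,000 × 7% = 5,250
  427,000 × 20% = 85,400
  → 90,650
  Less foreign tax credit 13,000 → 77,650

Tentative minimum tax:
  Adjusted income: 502,000 + 75,000 + 143,000 + 69,000 = 789,000
  Less exemption 43,000 → base 746,000
  746,000 × 11% = 82,060

Excess of tentative minimum tax over ordinary income tax: 82,060 − 77,650 = 4,410.

4,410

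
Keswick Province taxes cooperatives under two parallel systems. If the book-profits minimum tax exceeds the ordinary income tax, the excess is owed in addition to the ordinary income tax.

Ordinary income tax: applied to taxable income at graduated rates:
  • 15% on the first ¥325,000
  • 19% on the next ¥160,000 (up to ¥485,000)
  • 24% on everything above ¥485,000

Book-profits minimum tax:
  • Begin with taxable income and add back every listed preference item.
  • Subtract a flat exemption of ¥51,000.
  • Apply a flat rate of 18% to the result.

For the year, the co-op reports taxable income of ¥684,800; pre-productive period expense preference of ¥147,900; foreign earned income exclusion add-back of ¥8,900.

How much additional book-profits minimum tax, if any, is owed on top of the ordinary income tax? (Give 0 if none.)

Book-profits minimum tax:
  Adjusted income: ¥684,800 + ¥147,900 + ¥8,900 = ¥841,600
  Less exemption ¥51,000 → base ¥790,600
  ¥790,600 × 18% = ¥142,308

Ordinary income tax:
  ¥325,000 × 15% = ¥48,750
  ¥160,000 × 19% = ¥30,400
  ¥199,800 × 24% = ¥47,952
  → ¥127,102

Excess of book-profits minimum tax over ordinary income tax: ¥142,308 − ¥127,102 = ¥15,206.

¥15,206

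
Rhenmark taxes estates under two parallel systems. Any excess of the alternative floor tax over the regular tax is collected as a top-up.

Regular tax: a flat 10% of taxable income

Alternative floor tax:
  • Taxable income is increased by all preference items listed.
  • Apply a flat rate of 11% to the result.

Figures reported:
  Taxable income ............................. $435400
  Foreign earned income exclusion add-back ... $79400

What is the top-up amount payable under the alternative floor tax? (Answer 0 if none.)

Alternative floor tax:
  Adjusted income: $435400 + $79400 = $514800
  $514800 × 11% = $56628

Regular tax:
  $435400 × 10% = $43540

Excess of alternative floor tax over regular tax: $56628 − $43540 = $13088.

$13088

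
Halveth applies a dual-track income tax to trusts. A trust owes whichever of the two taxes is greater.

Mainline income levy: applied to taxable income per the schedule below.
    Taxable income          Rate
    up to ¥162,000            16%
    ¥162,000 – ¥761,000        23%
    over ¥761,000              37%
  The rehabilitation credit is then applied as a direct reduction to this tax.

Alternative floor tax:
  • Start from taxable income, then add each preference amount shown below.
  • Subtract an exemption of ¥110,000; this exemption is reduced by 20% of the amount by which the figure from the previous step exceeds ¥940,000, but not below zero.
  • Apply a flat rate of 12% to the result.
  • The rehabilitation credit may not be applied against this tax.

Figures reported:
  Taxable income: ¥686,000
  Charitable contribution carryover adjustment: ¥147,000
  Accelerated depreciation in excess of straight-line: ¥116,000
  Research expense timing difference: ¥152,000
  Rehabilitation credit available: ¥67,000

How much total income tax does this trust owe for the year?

¥122,784

Mainline income levy:
  ¥162,000 × 16% = ¥25,920
  ¥524,000 × 23% = ¥120,520
  → ¥146,440
  Less rehabilitation credit ¥67,000 → ¥79,440

Alternative floor tax:
  Adjusted income: ¥686,000 + ¥147,000 + ¥116,000 + ¥152,000 = ¥1,101,000
  Exemption: ¥110,000 − 20% × (¥1,101,000 − ¥940,000) = ¥110,000 − ¥32,200 = ¥77,800
  Base: ¥1,101,000 − ¥77,800 = ¥1,023,200
  ¥1,023,200 × 12% = ¥122,784

¥122,784 > ¥79,440, so the alternative floor tax is the binding amount.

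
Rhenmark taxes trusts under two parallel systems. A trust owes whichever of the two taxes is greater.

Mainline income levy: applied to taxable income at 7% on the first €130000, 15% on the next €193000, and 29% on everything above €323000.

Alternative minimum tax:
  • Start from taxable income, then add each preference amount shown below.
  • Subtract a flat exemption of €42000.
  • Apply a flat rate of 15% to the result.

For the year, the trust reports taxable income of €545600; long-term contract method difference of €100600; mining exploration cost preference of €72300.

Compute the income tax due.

€102604

Alternative minimum tax:
  Adjusted income: €545600 + €100600 + €72300 = €718500
  Less exemption €42000 → base €676500
  €676500 × 15% = €101475

Mainline income levy:
  €130000 × 7% = €9100
  €193000 × 15% = €28950
  €222600 × 29% = €64554
  → €102604

€102604 > €101475, so the mainline income levy governs.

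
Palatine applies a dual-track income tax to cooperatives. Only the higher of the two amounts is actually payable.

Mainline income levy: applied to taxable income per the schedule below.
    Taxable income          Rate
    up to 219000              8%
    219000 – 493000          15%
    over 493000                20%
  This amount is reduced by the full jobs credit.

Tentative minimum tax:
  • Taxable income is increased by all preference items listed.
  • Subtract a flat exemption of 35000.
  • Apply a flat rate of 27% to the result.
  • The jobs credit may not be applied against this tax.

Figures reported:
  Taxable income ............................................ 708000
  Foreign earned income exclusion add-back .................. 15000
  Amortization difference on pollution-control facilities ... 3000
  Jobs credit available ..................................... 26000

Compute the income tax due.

Mainline income levy:
  219000 × 8% = 17520
  274000 × 15% = 41100
  215000 × 20% = 43000
  → 101620
  Less jobs credit 26000 → 75620

Tentative minimum tax:
  Adjusted income: 708000 + 15000 + 3000 = 726000
  Less exemption 35000 → base 691000
  691000 × 27% = 186570

186570 > 75620, so the tentative minimum tax is the binding amount.

186570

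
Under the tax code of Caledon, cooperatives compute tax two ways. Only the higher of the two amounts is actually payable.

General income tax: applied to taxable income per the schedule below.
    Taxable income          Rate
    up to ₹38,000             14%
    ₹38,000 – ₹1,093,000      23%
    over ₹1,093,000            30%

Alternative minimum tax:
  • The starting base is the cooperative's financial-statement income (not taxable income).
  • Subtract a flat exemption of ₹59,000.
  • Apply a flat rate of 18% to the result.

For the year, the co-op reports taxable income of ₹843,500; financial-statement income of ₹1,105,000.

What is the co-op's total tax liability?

General income tax:
  ₹38,000 × 14% = ₹5,320
  ₹805,500 × 23% = ₹185,265
  → ₹190,585

Alternative minimum tax:
  Base (financial-statement income): ₹1,105,000
  Less exemption ₹59,000 → base ₹1,046,000
  ₹1,046,000 × 18% = ₹188,280

₹190,585 > ₹188,280, so the general income tax governs.

₹190,585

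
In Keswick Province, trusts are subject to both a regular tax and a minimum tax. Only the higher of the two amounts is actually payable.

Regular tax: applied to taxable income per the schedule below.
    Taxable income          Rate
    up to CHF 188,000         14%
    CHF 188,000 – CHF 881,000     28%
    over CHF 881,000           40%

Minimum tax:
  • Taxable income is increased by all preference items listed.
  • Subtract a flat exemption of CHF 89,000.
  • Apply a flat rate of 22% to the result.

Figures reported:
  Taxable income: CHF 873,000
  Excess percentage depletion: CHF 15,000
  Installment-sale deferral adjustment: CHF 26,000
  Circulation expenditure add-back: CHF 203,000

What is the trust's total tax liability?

Minimum tax:
  Adjusted income: CHF 873,000 + CHF 15,000 + CHF 26,000 + CHF 203,000 = CHF 1,117,000
  Less exemption CHF 89,000 → base CHF 1,028,000
  CHF 1,028,000 × 22% = CHF 226,160

Regular tax:
  CHF 188,000 × 14% = CHF 26,320
  CHF 685,000 × 28% = CHF 191,800
  → CHF 218,120

CHF 226,160 > CHF 218,120, so the minimum tax is the binding amount.

CHF 226,160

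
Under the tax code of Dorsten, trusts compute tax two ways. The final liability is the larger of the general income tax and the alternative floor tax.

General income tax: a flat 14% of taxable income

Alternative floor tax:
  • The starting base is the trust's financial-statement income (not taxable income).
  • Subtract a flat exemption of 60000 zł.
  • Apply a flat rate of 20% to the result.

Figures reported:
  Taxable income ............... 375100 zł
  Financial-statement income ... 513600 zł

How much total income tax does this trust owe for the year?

General income tax:
  375100 zł × 14% = 52514 zł

Alternative floor tax:
  Base (financial-statement income): 513600 zł
  Less exemption 60000 zł → base 453600 zł
  453600 zł × 20% = 90720 zł

90720 zł > 52514 zł, so the alternative floor tax is the binding amount.

90720 zł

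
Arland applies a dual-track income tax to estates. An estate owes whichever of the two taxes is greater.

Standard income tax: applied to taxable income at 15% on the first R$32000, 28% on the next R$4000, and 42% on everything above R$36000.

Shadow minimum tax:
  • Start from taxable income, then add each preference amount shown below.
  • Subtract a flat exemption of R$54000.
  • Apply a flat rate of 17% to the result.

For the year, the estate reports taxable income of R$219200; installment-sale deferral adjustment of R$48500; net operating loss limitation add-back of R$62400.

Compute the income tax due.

Shadow minimum tax:
  Adjusted income: R$219200 + R$48500 + R$62400 = R$330100
  Less exemption R$54000 → base R$276100
  R$276100 × 17% = R$46937

Standard income tax:
  R$32000 × 15% = R$4800
  R$4000 × 28% = R$1120
  R$183200 × 42% = R$76944
  → R$82864

R$82864 > R$46937, so the standard income tax governs.

R$82864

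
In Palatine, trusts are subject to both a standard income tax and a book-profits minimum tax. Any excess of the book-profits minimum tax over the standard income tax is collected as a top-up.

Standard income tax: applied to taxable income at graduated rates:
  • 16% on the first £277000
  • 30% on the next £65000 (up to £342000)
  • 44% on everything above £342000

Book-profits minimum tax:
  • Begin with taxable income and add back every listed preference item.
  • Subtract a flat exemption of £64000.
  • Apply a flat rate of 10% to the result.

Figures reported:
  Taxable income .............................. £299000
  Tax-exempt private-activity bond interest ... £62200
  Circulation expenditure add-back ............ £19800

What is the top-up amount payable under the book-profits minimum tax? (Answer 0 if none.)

Standard income tax:
  £277000 × 16% = £44320
  £22000 × 30% = £6600
  → £50920

Book-profits minimum tax:
  Adjusted income: £299000 + £62200 + £19800 = £381000
  Less exemption £64000 → base £317000
  £317000 × 10% = £31700

£31700 ≤ £50920, so no add-on is due.

£0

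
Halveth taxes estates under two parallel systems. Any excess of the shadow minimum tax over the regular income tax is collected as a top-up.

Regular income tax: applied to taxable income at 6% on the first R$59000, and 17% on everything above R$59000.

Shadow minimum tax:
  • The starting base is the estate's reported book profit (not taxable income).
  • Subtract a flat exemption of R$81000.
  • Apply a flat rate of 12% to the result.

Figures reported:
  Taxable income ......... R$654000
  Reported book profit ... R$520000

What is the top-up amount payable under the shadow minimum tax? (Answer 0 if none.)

Shadow minimum tax:
  Base (reported book profit): R$520000
  Less exemption R$81000 → base R$439000
  R$439000 × 12% = R$52680

Regular income tax:
  R$59000 × 6% = R$3540
  R$595000 × 17% = R$101150
  → R$104690

R$52680 ≤ R$104690, so no add-on is due.

R$0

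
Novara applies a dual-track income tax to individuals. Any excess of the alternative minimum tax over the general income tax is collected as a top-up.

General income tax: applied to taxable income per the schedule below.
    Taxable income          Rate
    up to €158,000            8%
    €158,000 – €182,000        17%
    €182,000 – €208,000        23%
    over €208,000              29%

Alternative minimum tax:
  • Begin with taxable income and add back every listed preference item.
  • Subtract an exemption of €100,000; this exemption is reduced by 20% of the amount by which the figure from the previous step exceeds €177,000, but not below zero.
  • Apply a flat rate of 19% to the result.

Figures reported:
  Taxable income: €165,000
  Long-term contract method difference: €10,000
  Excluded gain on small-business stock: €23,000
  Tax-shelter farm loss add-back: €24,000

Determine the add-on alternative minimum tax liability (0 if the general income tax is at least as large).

General income tax:
  €158,000 × 8% = €12,640
  €7,000 × 17% = €1,190
  → €13,830

Alternative minimum tax:
  Adjusted income: €165,000 + €10,000 + €23,000 + €24,000 = €222,000
  Exemption: €100,000 − 20% × (€222,000 − €177,000) = €100,000 − €9,000 = €91,000
  Base: €222,000 − €91,000 = €131,000
  €131,000 × 19% = €24,890

Excess of alternative minimum tax over general income tax: €24,890 − €13,830 = €11,060.

€11,060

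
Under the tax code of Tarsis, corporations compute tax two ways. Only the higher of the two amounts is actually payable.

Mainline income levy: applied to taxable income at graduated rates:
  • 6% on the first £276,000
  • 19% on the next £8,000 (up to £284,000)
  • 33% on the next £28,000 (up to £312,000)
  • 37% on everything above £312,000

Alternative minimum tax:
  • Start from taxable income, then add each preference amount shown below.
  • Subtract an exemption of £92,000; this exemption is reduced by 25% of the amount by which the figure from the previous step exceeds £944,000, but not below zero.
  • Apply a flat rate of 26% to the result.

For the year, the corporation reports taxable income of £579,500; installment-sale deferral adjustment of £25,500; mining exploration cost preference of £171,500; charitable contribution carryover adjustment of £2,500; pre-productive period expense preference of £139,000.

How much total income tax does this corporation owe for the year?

Mainline income levy:
  £276,000 × 6% = £16,560
  £8,000 × 19% = £1,520
  £28,000 × 33% = £9,240
  £267,500 × 37% = £98,975
  → £126,295

Alternative minimum tax:
  Adjusted income: £579,500 + £25,500 + £171,500 + £2,500 + £139,000 = £918,000
  Exemption: £918,000 ≤ £944,000, so full £92,000 applies
  Base: £918,000 − £92,000 = £826,000
  £826,000 × 26% = £214,760

£214,760 > £126,295, so the alternative minimum tax is the binding amount.

£214,760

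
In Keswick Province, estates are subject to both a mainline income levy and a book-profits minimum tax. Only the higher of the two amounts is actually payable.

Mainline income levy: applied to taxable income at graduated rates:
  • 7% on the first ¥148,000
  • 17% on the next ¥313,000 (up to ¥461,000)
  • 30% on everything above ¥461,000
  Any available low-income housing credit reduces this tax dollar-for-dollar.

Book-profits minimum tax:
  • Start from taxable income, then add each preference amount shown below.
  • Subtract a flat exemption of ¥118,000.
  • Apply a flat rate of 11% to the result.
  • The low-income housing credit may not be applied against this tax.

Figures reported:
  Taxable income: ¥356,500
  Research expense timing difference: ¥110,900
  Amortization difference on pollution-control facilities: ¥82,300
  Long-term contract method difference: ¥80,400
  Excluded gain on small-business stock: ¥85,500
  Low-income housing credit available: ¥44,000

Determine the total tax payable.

¥65,736

Book-profits minimum tax:
  Adjusted income: ¥356,500 + ¥110,900 + ¥82,300 + ¥80,400 + ¥85,500 = ¥715,600
  Less exemption ¥118,000 → base ¥597,600
  ¥597,600 × 11% = ¥65,736

Mainline income levy:
  ¥148,000 × 7% = ¥10,360
  ¥208,500 × 17% = ¥35,445
  → ¥45,805
  Less low-income housing credit ¥44,000 → ¥1,805

¥65,736 > ¥1,805, so the book-profits minimum tax is the binding amount.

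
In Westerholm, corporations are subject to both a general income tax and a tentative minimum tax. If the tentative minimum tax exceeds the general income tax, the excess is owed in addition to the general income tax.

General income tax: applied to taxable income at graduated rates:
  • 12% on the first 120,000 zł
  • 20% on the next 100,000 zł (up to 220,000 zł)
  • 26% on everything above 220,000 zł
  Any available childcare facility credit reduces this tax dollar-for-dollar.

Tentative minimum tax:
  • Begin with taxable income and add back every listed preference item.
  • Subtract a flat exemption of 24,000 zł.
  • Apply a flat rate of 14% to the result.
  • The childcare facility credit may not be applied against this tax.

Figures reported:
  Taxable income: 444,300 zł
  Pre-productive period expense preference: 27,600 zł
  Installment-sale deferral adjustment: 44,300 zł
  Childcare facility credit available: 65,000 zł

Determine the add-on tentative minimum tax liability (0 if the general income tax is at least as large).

41,190 zł

General income tax:
  120,000 zł × 12% = 14,400 zł
  100,000 zł × 20% = 20,000 zł
  224,300 zł × 26% = 58,318 zł
  → 92,718 zł
  Less childcare facility credit 65,000 zł → 27,718 zł

Tentative minimum tax:
  Adjusted income: 444,300 zł + 27,600 zł + 44,300 zł = 516,200 zł
  Less exemption 24,000 zł → base 492,200 zł
  492,200 zł × 14% = 68,908 zł

Excess of tentative minimum tax over general income tax: 68,908 zł − 27,718 zł = 41,190 zł.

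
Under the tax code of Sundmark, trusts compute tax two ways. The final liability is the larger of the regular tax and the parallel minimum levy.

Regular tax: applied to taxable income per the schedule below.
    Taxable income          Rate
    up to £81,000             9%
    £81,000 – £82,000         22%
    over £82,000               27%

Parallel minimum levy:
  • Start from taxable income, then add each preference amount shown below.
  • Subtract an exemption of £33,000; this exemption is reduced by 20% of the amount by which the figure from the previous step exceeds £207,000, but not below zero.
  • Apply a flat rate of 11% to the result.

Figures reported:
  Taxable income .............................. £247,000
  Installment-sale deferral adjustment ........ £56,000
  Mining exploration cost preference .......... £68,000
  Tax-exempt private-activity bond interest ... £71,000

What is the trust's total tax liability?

Parallel minimum levy:
  Adjusted income: £247,000 + £56,000 + £68,000 + £71,000 = £442,000
  Exemption: 20% × (£442,000 − £207,000) = £47,000 ≥ £33,000, so the exemption is fully phased out
  Base: £442,000 − £0 = £442,000
  £442,000 × 11% = £48,620

Regular tax:
  £81,000 × 9% = £7,290
  £1,000 × 22% = £220
  £165,000 × 27% = £44,550
  → £52,060

£52,060 > £48,620, so the regular tax governs.

£52,060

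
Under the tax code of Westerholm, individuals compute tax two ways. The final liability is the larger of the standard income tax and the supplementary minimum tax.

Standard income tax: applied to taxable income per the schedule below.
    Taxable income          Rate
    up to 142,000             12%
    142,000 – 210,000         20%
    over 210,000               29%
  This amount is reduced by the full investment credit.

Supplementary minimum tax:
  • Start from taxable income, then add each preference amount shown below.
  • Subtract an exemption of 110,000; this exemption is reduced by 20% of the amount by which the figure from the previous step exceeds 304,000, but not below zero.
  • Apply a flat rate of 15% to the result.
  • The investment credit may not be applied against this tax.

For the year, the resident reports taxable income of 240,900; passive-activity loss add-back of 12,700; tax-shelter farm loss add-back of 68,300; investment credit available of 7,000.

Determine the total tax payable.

Supplementary minimum tax:
  Adjusted income: 240,900 + 12,700 + 68,300 = 321,900
  Exemption: 110,000 − 20% × (321,900 − 304,000) = 110,000 − 3,580 = 106,420
  Base: 321,900 − 106,420 = 215,480
  215,480 × 15% = 32,322

Standard income tax:
  142,000 × 12% = 17,040
  68,000 × 20% = 13,600
  30,900 × 29% = 8,961
  → 39,601
  Less investment credit 7,000 → 32,601

32,601 > 32,322, so the standard income tax governs.

32,601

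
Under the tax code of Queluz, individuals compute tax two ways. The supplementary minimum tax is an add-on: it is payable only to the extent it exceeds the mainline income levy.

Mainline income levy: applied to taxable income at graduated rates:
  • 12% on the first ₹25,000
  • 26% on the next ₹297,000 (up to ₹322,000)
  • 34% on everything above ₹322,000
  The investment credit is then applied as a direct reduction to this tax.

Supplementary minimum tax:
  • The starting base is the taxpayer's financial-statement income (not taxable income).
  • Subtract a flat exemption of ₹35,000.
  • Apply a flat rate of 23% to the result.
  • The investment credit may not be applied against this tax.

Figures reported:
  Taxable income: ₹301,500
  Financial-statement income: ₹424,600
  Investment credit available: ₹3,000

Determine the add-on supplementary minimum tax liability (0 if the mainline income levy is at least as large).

₹17,718

Supplementary minimum tax:
  Base (financial-statement income): ₹424,600
  Less exemption ₹35,000 → base ₹389,600
  ₹389,600 × 23% = ₹89,608

Mainline income levy:
  ₹25,000 × 12% = ₹3,000
  ₹276,500 × 26% = ₹71,890
  → ₹74,890
  Less investment credit ₹3,000 → ₹71,890

Excess of supplementary minimum tax over mainline income levy: ₹89,608 − ₹71,890 = ₹17,718.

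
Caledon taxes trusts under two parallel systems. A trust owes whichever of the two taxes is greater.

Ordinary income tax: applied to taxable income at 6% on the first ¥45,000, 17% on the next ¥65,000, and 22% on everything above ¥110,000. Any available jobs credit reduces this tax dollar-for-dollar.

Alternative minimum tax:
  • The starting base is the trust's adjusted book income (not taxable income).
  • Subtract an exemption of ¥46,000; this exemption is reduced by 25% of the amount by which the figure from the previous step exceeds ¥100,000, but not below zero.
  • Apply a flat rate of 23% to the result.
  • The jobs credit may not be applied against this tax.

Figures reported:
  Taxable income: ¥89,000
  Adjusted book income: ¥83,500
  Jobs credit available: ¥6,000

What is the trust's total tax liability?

¥8,625

Ordinary income tax:
  ¥45,000 × 6% = ¥2,700
  ¥44,000 × 17% = ¥7,480
  → ¥10,180
  Less jobs credit ¥6,000 → ¥4,180

Alternative minimum tax:
  Base (adjusted book income): ¥83,500
  Exemption: ¥83,500 ≤ ¥100,000, so full ¥46,000 applies
  Base: ¥83,500 − ¥46,000 = ¥37,500
  ¥37,500 × 23% = ¥8,625

¥8,625 > ¥4,180, so the alternative minimum tax is the binding amount.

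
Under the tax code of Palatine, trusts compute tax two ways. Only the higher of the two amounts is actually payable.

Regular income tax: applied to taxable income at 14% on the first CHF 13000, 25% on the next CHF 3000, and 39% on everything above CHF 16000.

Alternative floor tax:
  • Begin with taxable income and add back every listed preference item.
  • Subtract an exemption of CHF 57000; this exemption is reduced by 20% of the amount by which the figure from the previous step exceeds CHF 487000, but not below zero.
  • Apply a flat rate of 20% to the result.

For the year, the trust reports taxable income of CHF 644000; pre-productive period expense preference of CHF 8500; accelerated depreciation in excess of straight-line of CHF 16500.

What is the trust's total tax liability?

CHF 247490

Regular income tax:
  CHF 13000 × 14% = CHF 1820
  CHF 3000 × 25% = CHF 750
  CHF 628000 × 39% = CHF 244920
  → CHF 247490

Alternative floor tax:
  Adjusted income: CHF 644000 + CHF 8500 + CHF 16500 = CHF 669000
  Exemption: CHF 57000 − 20% × (CHF 669000 − CHF 487000) = CHF 57000 − CHF 36400 = CHF 20600
  Base: CHF 669000 − CHF 20600 = CHF 648400
  CHF 648400 × 20% = CHF 129680

CHF 247490 > CHF 129680, so the regular income tax governs.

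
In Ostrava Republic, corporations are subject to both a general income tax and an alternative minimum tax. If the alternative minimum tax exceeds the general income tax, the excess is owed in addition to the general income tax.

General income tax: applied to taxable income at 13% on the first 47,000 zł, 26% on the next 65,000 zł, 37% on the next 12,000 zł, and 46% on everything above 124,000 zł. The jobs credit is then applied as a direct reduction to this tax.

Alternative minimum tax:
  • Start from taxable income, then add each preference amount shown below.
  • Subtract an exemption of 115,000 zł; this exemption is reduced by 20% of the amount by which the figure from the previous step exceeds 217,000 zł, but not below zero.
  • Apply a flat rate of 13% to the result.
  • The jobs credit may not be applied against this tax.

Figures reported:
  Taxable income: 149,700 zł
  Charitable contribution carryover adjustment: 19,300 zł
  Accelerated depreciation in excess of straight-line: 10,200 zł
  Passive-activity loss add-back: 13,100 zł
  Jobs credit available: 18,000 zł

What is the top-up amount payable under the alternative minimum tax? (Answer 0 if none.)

0 zł

Alternative minimum tax:
  Adjusted income: 149,700 zł + 19,300 zł + 10,200 zł + 13,100 zł = 192,300 zł
  Exemption: 192,300 zł ≤ 217,000 zł, so full 115,000 zł applies
  Base: 192,300 zł − 115,000 zł = 77,300 zł
  77,300 zł × 13% = 10,049 zł

General income tax:
  47,000 zł × 13% = 6,110 zł
  65,000 zł × 26% = 16,900 zł
  12,000 zł × 37% = 4,440 zł
  25,700 zł × 46% = 11,822 zł
  → 39,272 zł
  Less jobs credit 18,000 zł → 21,272 zł

10,049 zł ≤ 21,272 zł, so no add-on is due.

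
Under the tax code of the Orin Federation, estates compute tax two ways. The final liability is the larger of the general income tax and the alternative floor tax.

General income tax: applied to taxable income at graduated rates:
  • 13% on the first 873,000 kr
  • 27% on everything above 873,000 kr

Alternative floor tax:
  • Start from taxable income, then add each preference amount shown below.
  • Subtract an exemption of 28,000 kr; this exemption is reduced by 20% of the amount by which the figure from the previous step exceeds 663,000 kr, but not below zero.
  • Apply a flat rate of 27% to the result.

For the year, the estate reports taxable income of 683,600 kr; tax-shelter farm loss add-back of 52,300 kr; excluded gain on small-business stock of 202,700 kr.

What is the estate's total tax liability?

253,422 kr

General income tax:
  683,600 kr × 13% = 88,868 kr

Alternative floor tax:
  Adjusted income: 683,600 kr + 52,300 kr + 202,700 kr = 938,600 kr
  Exemption: 20% × (938,600 kr − 663,000 kr) = 55,120 kr ≥ 28,000 kr, so the exemption is fully phased out
  Base: 938,600 kr − 0 kr = 938,600 kr
  938,600 kr × 27% = 253,422 kr

253,422 kr > 88,868 kr, so the alternative floor tax is the binding amount.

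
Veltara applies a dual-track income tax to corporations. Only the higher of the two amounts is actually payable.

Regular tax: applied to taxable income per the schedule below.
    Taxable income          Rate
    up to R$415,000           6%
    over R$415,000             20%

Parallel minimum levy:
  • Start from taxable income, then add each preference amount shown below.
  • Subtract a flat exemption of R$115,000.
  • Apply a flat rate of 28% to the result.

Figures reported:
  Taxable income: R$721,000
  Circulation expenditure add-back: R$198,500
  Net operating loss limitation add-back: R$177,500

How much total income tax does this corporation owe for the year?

Parallel minimum levy:
  Adjusted income: R$721,000 + R$198,500 + R$177,500 = R$1,097,000
  Less exemption R$115,000 → base R$982,000
  R$982,000 × 28% = R$274,960

Regular tax:
  R$415,000 × 6% = R$24,900
  R$306,000 × 20% = R$61,200
  → R$86,100

R$274,960 > R$86,100, so the parallel minimum levy is the binding amount.

R$274,960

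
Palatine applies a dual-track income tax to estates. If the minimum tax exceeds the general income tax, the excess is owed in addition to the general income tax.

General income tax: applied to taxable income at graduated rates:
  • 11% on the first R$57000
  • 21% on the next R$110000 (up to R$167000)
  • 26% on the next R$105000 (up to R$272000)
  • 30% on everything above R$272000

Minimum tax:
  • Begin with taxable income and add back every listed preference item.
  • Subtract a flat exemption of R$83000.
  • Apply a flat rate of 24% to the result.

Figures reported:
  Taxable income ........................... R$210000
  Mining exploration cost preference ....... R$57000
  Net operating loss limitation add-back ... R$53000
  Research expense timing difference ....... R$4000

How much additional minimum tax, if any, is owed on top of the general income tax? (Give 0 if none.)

R$17290

General income tax:
  R$57000 × 11% = R$6270
  R$110000 × 21% = R$23100
  R$43000 × 26% = R$11180
  → R$40550

Minimum tax:
  Adjusted income: R$210000 + R$57000 + R$53000 + R$4000 = R$324000
  Less exemption R$83000 → base R$241000
  R$241000 × 24% = R$57840

Excess of minimum tax over general income tax: R$57840 − R$40550 = R$17290.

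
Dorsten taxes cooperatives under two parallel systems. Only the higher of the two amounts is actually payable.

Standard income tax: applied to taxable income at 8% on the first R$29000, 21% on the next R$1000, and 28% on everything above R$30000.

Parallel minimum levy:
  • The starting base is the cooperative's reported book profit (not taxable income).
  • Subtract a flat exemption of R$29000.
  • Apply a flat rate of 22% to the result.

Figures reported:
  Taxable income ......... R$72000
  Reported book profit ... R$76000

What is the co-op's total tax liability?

R$14290

Standard income tax:
  R$29000 × 8% = R$2320
  R$1000 × 21% = R$210
  R$42000 × 28% = R$11760
  → R$14290

Parallel minimum levy:
  Base (reported book profit): R$76000
  Less exemption R$29000 → base R$47000
  R$47000 × 22% = R$10340

R$14290 > R$10340, so the standard income tax governs.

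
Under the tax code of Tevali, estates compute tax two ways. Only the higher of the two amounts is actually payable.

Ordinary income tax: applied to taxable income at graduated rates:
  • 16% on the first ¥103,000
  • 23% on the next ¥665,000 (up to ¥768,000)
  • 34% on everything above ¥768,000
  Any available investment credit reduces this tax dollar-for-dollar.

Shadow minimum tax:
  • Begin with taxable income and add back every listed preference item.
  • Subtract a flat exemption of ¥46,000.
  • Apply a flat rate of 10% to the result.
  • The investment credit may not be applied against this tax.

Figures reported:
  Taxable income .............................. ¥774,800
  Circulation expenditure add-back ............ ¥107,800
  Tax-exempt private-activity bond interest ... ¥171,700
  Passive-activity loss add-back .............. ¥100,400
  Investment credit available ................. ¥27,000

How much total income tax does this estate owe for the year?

Shadow minimum tax:
  Adjusted income: ¥774,800 + ¥107,800 + ¥171,700 + ¥100,400 = ¥1,154,700
  Less exemption ¥46,000 → base ¥1,108,700
  ¥1,108,700 × 10% = ¥110,870

Ordinary income tax:
  ¥103,000 × 16% = ¥16,480
  ¥665,000 × 23% = ¥152,950
  ¥6,800 × 34% = ¥2,312
  → ¥171,742
  Less investment credit ¥27,000 → ¥144,742

¥144,742 > ¥110,870, so the ordinary income tax governs.

¥144,742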